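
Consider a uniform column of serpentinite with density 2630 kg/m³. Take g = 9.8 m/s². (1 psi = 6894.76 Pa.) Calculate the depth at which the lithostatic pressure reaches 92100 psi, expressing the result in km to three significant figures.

h = P/(ρg) = 92100 psi / (2630 kg/m³ × 9.8 m/s²) = 6.350×10^8 Pa / 25774 Pa/m = 24638 m
= 24.638 km

24.6 km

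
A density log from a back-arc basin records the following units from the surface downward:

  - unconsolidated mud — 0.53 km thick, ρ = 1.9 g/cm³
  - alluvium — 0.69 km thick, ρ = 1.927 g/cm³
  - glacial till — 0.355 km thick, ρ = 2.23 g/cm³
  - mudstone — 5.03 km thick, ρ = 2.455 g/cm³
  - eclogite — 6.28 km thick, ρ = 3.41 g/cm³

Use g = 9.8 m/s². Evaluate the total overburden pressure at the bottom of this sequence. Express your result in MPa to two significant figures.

360 MPa

unconsolidated mud: 1900 kg/m³ × 9.8 m/s² × 530 m = 9.869×10^6 Pa = 9.869 MPa
alluvium: 1927 kg/m³ × 9.8 m/s² × 690 m = 1.303×10^7 Pa = 13.03 MPa
glacial till: 2230 kg/m³ × 9.8 m/s² × 355 m = 7.758×10^6 Pa = 7.758 MPa
mudstone: 2455 kg/m³ × 9.8 m/s² × 5030 m = 1.210×10^8 Pa = 121.0 MPa
eclogite: 3410 kg/m³ × 9.8 m/s² × 6280 m = 2.099×10^8 Pa = 209.9 MPa
Total = 9.869 + 13.03 + 7.758 + 121.0 + 209.9 = 361.54 MPa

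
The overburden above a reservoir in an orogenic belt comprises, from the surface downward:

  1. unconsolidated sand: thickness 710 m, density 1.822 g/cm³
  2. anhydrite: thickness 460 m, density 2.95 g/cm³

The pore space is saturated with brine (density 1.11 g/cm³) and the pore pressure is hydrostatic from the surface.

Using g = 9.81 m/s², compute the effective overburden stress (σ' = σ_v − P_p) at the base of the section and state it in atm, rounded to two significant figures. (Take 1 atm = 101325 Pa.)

Overburden (lithostatic) stress σ_v:
unconsolidated sand: 1822 kg/m³ × 9.81 m/s² × 710 m = 1.269×10^7 Pa = 12.69 MPa
anhydrite: 2950 kg/m³ × 9.81 m/s² × 460 m = 1.331×10^7 Pa = 13.31 MPa
Total = 12.69 + 13.31 = 26.003 MPa
Pore pressure P_p = 1110 kg/m³ × 9.81 m/s² × 1170 m = 1.274×10^7 Pa = 12.74 MPa
Effective stress σ' = σ_v − P_p = 26.00 − 12.74 = 13.262 MPa = 130.89 atm

130 atm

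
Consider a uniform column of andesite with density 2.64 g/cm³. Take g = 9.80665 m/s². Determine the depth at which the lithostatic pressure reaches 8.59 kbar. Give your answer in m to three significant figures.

h = P/(ρg) = 8.59 kbar / (2640 kg/m³ × 9.80665 m/s²) = 8.590×10^8 Pa / 25890 Pa/m = 33179 m

33200 m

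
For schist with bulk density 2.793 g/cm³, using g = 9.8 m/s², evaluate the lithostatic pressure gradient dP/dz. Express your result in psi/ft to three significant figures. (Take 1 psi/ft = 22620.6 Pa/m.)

1.21 psi/ft

dP/dz = ρg = 2793 kg/m³ × 9.8 m/s² = 27371 Pa/m
= 27371 Pa/m × (1 psi/ft / 22621 Pa/m) = 1.2100 psi/ft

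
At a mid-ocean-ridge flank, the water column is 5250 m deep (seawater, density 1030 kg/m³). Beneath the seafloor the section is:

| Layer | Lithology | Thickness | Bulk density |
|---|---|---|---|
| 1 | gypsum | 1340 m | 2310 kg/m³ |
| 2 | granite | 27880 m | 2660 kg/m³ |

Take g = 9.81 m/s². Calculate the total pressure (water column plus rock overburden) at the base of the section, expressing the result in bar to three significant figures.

seawater: 1030 kg/m³ × 9.81 m/s² × 5250 m = 5.305×10^7 Pa = 530.5 bar
gypsum: 2310 kg/m³ × 9.81 m/s² × 1340 m = 3.037×10^7 Pa = 303.7 bar
granite: 2660 kg/m³ × 9.81 m/s² × 27880 m = 7.275×10^8 Pa = 7275 bar
Total = 530.5 + 303.7 + 7275 = 8109.3 bar

8110 bar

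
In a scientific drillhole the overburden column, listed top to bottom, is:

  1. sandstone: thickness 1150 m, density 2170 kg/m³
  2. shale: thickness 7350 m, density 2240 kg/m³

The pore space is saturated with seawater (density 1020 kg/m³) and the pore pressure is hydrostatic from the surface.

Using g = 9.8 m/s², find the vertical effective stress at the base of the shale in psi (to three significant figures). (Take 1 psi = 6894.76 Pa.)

14600 psi

Overburden (lithostatic) stress σ_v:
sandstone: 2170 kg/m³ × 9.8 m/s² × 1150 m = 2.446×10^7 Pa = 24.46 MPa
shale: 2240 kg/m³ × 9.8 m/s² × 7350 m = 1.613×10^8 Pa = 161.3 MPa
Total = 24.46 + 161.3 = 185.80 MPa
Pore pressure P_p = 1020 kg/m³ × 9.8 m/s² × 8500 m = 8.497×10^7 Pa = 84.97 MPa
Effective stress σ' = σ_v − P_p = 185.8 − 84.97 = 100.84 MPa = 14625 psi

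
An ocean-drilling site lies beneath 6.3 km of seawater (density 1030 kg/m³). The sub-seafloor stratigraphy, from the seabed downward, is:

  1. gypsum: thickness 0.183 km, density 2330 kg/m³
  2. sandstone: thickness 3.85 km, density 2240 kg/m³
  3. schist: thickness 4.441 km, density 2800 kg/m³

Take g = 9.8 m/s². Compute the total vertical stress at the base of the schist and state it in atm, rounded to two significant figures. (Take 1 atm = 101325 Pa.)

2700 atm

seawater: 1030 kg/m³ × 9.8 m/s² × 6300 m = 6.359×10^7 Pa = 627.6 atm
gypsum: 2330 kg/m³ × 9.8 m/s² × 183 m = 4.179×10^6 Pa = 41.24 atm
sandstone: 2240 kg/m³ × 9.8 m/s² × 3850 m = 8.452×10^7 Pa = 834.1 atm
schist: 2800 kg/m³ × 9.8 m/s² × 4441 m = 1.219×10^8 Pa = 1203 atm
Total = 627.6 + 41.24 + 834.1 + 1203 = 2705.6 atm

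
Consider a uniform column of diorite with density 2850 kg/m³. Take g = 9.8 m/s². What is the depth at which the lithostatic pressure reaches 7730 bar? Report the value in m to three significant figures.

h = P/(ρg) = 7730 bar / (2850 kg/m³ × 9.8 m/s²) = 7.730×10^8 Pa / 27930 Pa/m = 27676 m

27700 m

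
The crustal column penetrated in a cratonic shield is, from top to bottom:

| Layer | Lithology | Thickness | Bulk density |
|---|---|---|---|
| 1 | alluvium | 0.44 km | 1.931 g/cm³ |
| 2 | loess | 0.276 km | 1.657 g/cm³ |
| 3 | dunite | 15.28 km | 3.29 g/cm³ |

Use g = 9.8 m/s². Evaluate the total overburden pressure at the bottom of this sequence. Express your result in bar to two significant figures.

5100 bar

alluvium: 1931 kg/m³ × 9.8 m/s² × 440 m = 8.326×10^6 Pa = 83.26 bar
loess: 1657 kg/m³ × 9.8 m/s² × 276 m = 4.482×10^6 Pa = 44.82 bar
dunite: 3290 kg/m³ × 9.8 m/s² × 15280 m = 4.927×10^8 Pa = 4927 bar
Total = 83.26 + 44.82 + 4927 = 5054.7 bar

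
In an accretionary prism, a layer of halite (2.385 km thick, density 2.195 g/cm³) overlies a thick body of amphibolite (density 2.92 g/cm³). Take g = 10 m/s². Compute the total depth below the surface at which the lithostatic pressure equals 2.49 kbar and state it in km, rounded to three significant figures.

9.12 km

Pressure at base of upper layers: 2195×10×2385 = 5.235×10^7 Pa = 0.5235 kbar
Remaining pressure to be supplied by amphibolite: 2.490×10^8 − 5.235×10^7 = 1.966×10^8 Pa
Additional depth in amphibolite = 1.966×10^8 Pa / (2920 kg/m³ × 10 m/s²) = 6734.6 m
Total depth = 2385 m + 6734.6 m = 9119.6 m
= 9.1196 km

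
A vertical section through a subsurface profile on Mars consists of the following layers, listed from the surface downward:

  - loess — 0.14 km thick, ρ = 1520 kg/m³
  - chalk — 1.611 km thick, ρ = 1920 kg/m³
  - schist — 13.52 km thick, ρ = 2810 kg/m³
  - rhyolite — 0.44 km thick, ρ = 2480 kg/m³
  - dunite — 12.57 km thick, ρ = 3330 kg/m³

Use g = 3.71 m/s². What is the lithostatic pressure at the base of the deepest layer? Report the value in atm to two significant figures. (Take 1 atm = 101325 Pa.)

loess: 1520 kg/m³ × 3.71 m/s² × 140 m = 7.895×10^5 Pa = 7.792 atm
chalk: 1920 kg/m³ × 3.71 m/s² × 1611 m = 1.148×10^7 Pa = 113.3 atm
schist: 2810 kg/m³ × 3.71 m/s² × 13520 m = 1.409×10^8 Pa = 1391 atm
rhyolite: 2480 kg/m³ × 3.71 m/s² × 440 m = 4.048×10^6 Pa = 39.95 atm
dunite: 3330 kg/m³ × 3.71 m/s² × 12570 m = 1.553×10^8 Pa = 1533 atm
Total = 7.792 + 113.3 + 1391 + 39.95 + 1533 = 3084.7 atm

3100 atm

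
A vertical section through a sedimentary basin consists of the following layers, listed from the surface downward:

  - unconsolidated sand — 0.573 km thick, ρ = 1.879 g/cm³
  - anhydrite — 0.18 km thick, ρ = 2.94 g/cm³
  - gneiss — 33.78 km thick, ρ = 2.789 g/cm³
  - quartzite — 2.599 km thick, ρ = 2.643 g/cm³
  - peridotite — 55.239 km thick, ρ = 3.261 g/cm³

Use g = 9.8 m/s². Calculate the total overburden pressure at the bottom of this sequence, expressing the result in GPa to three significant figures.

2.77 GPa

unconsolidated sand: 1879 kg/m³ × 9.8 m/s² × 573 m = 1.055×10^7 Pa = 0.01055 GPa
anhydrite: 2940 kg/m³ × 9.8 m/s² × 180 m = 5.186×10^6 Pa = 5.186×10^-3 GPa
gneiss: 2789 kg/m³ × 9.8 m/s² × 33780 m = 9.233×10^8 Pa = 0.9233 GPa
quartzite: 2643 kg/m³ × 9.8 m/s² × 2599 m = 6.732×10^7 Pa = 0.06732 GPa
peridotite: 3261 kg/m³ × 9.8 m/s² × 55239 m = 1.765×10^9 Pa = 1.765 GPa
Total = 0.01055 + 5.186×10^-3 + 0.9233 + 0.06732 + 1.765 = 2.7717 GPa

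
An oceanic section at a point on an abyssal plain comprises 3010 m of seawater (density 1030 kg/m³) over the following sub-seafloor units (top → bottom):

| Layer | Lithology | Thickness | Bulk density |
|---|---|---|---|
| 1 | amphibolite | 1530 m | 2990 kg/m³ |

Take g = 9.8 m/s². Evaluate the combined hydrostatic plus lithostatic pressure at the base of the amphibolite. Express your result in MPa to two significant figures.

seawater: 1030 kg/m³ × 9.8 m/s² × 3010 m = 3.038×10^7 Pa = 30.38 MPa
amphibolite: 2990 kg/m³ × 9.8 m/s² × 1530 m = 4.483×10^7 Pa = 44.83 MPa
Total = 30.38 + 44.83 = 75.215 MPa

75 MPa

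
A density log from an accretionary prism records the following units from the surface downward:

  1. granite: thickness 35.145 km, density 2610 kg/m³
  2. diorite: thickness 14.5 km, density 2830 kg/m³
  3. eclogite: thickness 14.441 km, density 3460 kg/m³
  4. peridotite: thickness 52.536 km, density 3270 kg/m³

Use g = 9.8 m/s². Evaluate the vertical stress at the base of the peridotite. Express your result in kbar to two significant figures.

granite: 2610 kg/m³ × 9.8 m/s² × 35145 m = 8.989×10^8 Pa = 8.989 kbar
diorite: 2830 kg/m³ × 9.8 m/s² × 14500 m = 4.021×10^8 Pa = 4.021 kbar
eclogite: 3460 kg/m³ × 9.8 m/s² × 14441 m = 4.897×10^8 Pa = 4.897 kbar
peridotite: 3270 kg/m³ × 9.8 m/s² × 52536 m = 1.684×10^9 Pa = 16.84 kbar
Total = 8.989 + 4.021 + 4.897 + 16.84 = 34.743 kbar

35 kbar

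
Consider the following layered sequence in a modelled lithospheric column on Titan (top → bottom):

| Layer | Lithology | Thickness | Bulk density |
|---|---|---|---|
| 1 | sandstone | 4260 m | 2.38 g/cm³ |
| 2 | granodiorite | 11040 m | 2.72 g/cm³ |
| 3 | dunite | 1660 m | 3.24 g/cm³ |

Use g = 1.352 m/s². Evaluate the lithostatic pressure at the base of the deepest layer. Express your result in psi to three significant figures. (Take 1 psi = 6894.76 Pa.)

8930 psi

sandstone: 2380 kg/m³ × 1.352 m/s² × 4260 m = 1.371×10^7 Pa = 1988 psi
granodiorite: 2720 kg/m³ × 1.352 m/s² × 11040 m = 4.060×10^7 Pa = 5888 psi
dunite: 3240 kg/m³ × 1.352 m/s² × 1660 m = 7.272×10^6 Pa = 1055 psi
Total = 1988 + 5888 + 1055 = 8931.2 psi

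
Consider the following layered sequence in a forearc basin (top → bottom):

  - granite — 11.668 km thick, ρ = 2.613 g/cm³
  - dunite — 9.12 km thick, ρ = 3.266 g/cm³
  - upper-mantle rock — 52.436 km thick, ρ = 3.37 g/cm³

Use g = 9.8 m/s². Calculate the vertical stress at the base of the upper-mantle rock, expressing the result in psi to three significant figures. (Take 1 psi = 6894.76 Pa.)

granite: 2613 kg/m³ × 9.8 m/s² × 11668 m = 2.988×10^8 Pa = 43335 psi
dunite: 3266 kg/m³ × 9.8 m/s² × 9120 m = 2.919×10^8 Pa = 42337 psi
upper-mantle rock: 3370 kg/m³ × 9.8 m/s² × 52436 m = 1.732×10^9 Pa = 2.512×10^5 psi
Total = 43335 + 42337 + 2.512×10^5 = 3.3684×10^5 psi

337000 psi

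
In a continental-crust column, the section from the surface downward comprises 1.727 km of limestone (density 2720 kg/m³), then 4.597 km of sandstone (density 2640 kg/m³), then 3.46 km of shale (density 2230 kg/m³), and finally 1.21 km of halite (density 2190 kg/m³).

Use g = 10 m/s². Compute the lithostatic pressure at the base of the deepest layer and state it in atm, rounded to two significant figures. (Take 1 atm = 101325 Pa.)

limestone: 2720 kg/m³ × 10 m/s² × 1727 m = 4.697×10^7 Pa = 463.6 atm
sandstone: 2640 kg/m³ × 10 m/s² × 4597 m = 1.214×10^8 Pa = 1198 atm
shale: 2230 kg/m³ × 10 m/s² × 3460 m = 7.716×10^7 Pa = 761.5 atm
halite: 2190 kg/m³ × 10 m/s² × 1210 m = 2.650×10^7 Pa = 261.5 atm
Total = 463.6 + 1198 + 761.5 + 261.5 = 2684.4 atm

2700 atm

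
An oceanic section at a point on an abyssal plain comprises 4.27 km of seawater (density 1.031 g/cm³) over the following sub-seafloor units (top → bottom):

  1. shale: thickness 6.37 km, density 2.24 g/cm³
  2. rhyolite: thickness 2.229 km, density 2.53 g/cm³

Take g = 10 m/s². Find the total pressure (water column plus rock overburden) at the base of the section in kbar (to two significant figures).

seawater: 1031 kg/m³ × 10 m/s² × 4270 m = 4.402×10^7 Pa = 0.4402 kbar
shale: 2240 kg/m³ × 10 m/s² × 6370 m = 1.427×10^8 Pa = 1.427 kbar
rhyolite: 2530 kg/m³ × 10 m/s² × 2229 m = 5.639×10^7 Pa = 0.5639 kbar
Total = 0.4402 + 1.427 + 0.5639 = 2.4311 kbar

2.4 kbar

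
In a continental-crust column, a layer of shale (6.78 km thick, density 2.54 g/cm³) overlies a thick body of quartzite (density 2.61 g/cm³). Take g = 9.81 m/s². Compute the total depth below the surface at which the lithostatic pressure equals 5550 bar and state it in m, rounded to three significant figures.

21900 m

Pressure at base of upper layers: 2540×9.81×6780 = 1.689×10^8 Pa = 1689 bar
Remaining pressure to be supplied by quartzite: 5.550×10^8 − 1.689×10^8 = 3.861×10^8 Pa
Additional depth in quartzite = 3.861×10^8 Pa / (2610 kg/m³ × 9.81 m/s²) = 15078 m
Total depth = 6780 m + 15078 m = 21858 m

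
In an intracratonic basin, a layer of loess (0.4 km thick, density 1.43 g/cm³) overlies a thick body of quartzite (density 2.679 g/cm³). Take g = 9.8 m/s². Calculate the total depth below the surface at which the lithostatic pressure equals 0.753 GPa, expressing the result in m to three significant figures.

Pressure at base of upper layers: 1430×9.8×400 = 5.606×10^6 Pa = 5.606×10^-3 GPa
Remaining pressure to be supplied by quartzite: 7.530×10^8 − 5.606×10^6 = 7.474×10^8 Pa
Additional depth in quartzite = 7.474×10^8 Pa / (2679 kg/m³ × 9.8 m/s²) = 28468 m
Total depth = 400 m + 28468 m = 28868 m

28900 m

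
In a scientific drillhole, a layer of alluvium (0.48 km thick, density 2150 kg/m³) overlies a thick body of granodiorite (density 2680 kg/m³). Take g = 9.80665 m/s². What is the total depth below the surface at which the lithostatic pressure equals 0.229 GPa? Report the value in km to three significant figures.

Pressure at base of upper layers: 2150×9.80665×480 = 1.012×10^7 Pa = 0.01012 GPa
Remaining pressure to be supplied by granodiorite: 2.290×10^8 − 1.012×10^7 = 2.189×10^8 Pa
Additional depth in granodiorite = 2.189×10^8 Pa / (2680 kg/m³ × 9.80665 m/s²) = 8328.2 m
Total depth = 480 m + 8328.2 m = 8808.2 m
= 8.8082 km

8.81 km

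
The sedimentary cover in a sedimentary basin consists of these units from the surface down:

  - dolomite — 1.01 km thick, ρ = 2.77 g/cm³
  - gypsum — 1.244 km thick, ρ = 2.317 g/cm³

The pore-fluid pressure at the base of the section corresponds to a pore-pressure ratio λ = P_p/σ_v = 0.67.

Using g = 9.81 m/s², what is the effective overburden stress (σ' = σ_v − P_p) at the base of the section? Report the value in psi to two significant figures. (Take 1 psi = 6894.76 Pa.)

2700 psi

Overburden (lithostatic) stress σ_v:
dolomite: 2770 kg/m³ × 9.81 m/s² × 1010 m = 2.745×10^7 Pa = 27.45 MPa
gypsum: 2317 kg/m³ × 9.81 m/s² × 1244 m = 2.828×10^7 Pa = 28.28 MPa
Total = 27.45 + 28.28 = 55.721 MPa
Pore pressure P_p = λ·σ_v = 0.67 × 55.72 MPa = 37.33 MPa
Effective stress σ' = σ_v − P_p = 55.72 − 37.33 = 18.388 MPa = 2667.0 psi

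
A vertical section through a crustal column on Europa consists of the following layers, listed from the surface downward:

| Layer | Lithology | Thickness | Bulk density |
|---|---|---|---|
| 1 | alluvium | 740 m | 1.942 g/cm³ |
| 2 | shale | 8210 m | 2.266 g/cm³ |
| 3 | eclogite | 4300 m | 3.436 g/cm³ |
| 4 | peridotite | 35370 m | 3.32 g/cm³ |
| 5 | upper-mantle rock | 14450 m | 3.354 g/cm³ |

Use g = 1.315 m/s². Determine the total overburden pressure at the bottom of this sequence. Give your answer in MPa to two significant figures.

alluvium: 1942 kg/m³ × 1.315 m/s² × 740 m = 1.890×10^6 Pa = 1.890 MPa
shale: 2266 kg/m³ × 1.315 m/s² × 8210 m = 2.446×10^7 Pa = 24.46 MPa
eclogite: 3436 kg/m³ × 1.315 m/s² × 4300 m = 1.943×10^7 Pa = 19.43 MPa
peridotite: 3320 kg/m³ × 1.315 m/s² × 35370 m = 1.544×10^8 Pa = 154.4 MPa
upper-mantle rock: 3354 kg/m³ × 1.315 m/s² × 14450 m = 6.373×10^7 Pa = 63.73 MPa
Total = 1.890 + 24.46 + 19.43 + 154.4 + 63.73 = 263.93 MPa

260 MPa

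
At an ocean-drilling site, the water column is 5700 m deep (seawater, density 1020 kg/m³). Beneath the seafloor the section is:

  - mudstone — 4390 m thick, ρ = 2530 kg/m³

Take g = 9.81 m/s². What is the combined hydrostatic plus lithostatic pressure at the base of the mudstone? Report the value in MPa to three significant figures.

seawater: 1020 kg/m³ × 9.81 m/s² × 5700 m = 5.704×10^7 Pa = 57.04 MPa
mudstone: 2530 kg/m³ × 9.81 m/s² × 4390 m = 1.090×10^8 Pa = 109.0 MPa
Total = 57.04 + 109.0 = 165.99 MPa

166 MPa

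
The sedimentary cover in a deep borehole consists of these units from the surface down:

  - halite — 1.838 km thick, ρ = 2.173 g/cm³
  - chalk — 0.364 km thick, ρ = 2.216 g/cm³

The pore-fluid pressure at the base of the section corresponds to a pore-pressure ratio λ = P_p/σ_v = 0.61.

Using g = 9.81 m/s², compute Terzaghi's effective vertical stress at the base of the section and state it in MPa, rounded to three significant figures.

18.4 MPa

Overburden (lithostatic) stress σ_v:
halite: 2173 kg/m³ × 9.81 m/s² × 1838 m = 3.918×10^7 Pa = 39.18 MPa
chalk: 2216 kg/m³ × 9.81 m/s² × 364 m = 7.913×10^6 Pa = 7.913 MPa
Total = 39.18 + 7.913 = 47.094 MPa
Pore pressure P_p = λ·σ_v = 0.61 × 47.09 MPa = 28.73 MPa
Effective stress σ' = σ_v − P_p = 47.09 − 28.73 = 18.367 MPa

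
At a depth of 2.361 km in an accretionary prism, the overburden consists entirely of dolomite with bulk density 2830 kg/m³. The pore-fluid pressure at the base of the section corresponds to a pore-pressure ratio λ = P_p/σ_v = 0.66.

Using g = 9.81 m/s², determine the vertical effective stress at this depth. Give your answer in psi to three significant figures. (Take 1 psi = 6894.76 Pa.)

Overburden (lithostatic) stress σ_v:
dolomite: 2830 kg/m³ × 9.81 m/s² × 2361 m = 6.555×10^7 Pa = 65.55 MPa
Pore pressure P_p = λ·σ_v = 0.66 × 65.55 MPa = 43.26 MPa
Effective stress σ' = σ_v − P_p = 65.55 − 43.26 = 22.286 MPa = 3232.3 psi

3230 psi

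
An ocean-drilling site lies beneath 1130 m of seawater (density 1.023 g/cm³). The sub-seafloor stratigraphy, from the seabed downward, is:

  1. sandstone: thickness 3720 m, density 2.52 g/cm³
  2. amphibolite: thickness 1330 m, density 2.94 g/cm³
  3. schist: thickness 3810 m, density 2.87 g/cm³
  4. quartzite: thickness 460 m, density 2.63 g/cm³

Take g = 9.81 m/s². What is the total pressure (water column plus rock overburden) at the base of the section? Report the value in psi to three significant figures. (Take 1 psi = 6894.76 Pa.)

37800 psi

seawater: 1023 kg/m³ × 9.81 m/s² × 1130 m = 1.134×10^7 Pa = 1645 psi
sandstone: 2520 kg/m³ × 9.81 m/s² × 3720 m = 9.196×10^7 Pa = 13338 psi
amphibolite: 2940 kg/m³ × 9.81 m/s² × 1330 m = 3.836×10^7 Pa = 5564 psi
schist: 2870 kg/m³ × 9.81 m/s² × 3810 m = 1.073×10^8 Pa = 15558 psi
quartzite: 2630 kg/m³ × 9.81 m/s² × 460 m = 1.187×10^7 Pa = 1721 psi
Total = 1645 + 13338 + 5564 + 15558 + 1721 = 37826 psi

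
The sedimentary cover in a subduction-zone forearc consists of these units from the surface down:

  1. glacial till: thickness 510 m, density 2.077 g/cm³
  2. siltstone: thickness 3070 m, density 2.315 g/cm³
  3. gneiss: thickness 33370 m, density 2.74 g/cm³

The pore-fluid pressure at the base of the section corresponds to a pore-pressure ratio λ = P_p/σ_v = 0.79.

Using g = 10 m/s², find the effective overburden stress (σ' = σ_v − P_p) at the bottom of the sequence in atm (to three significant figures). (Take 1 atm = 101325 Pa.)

2060 atm

Overburden (lithostatic) stress σ_v:
glacial till: 2077 kg/m³ × 10 m/s² × 510 m = 1.059×10^7 Pa = 10.59 MPa
siltstone: 2315 kg/m³ × 10 m/s² × 3070 m = 7.107×10^7 Pa = 71.07 MPa
gneiss: 2740 kg/m³ × 10 m/s² × 33370 m = 9.143×10^8 Pa = 914.3 MPa
Total = 10.59 + 71.07 + 914.3 = 996.00 MPa
Pore pressure P_p = λ·σ_v = 0.79 × 996.0 MPa = 786.8 MPa
Effective stress σ' = σ_v − P_p = 996.0 − 786.8 = 209.16 MPa = 2064.3 atm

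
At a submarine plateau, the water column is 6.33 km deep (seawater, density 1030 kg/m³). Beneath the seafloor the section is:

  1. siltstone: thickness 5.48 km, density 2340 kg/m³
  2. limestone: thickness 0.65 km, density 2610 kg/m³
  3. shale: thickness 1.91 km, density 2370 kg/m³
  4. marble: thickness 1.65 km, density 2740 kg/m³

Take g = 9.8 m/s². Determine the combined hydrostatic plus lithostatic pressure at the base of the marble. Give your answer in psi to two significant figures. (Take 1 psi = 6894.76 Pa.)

seawater: 1030 kg/m³ × 9.8 m/s² × 6330 m = 6.390×10^7 Pa = 9267 psi
siltstone: 2340 kg/m³ × 9.8 m/s² × 5480 m = 1.257×10^8 Pa = 18227 psi
limestone: 2610 kg/m³ × 9.8 m/s² × 650 m = 1.663×10^7 Pa = 2411 psi
shale: 2370 kg/m³ × 9.8 m/s² × 1910 m = 4.436×10^7 Pa = 6434 psi
marble: 2740 kg/m³ × 9.8 m/s² × 1650 m = 4.431×10^7 Pa = 6426 psi
Total = 9267 + 18227 + 2411 + 6434 + 6426 = 42765 psi

43000 psi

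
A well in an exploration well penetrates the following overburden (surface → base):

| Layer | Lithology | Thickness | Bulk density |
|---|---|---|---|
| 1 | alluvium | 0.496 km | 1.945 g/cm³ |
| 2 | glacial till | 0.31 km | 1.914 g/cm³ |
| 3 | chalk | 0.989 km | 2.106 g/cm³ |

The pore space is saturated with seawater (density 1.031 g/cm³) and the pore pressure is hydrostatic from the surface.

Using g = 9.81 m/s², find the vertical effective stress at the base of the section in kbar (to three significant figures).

0.176 kbar

Overburden (lithostatic) stress σ_v:
alluvium: 1945 kg/m³ × 9.81 m/s² × 496 m = 9.464×10^6 Pa = 9.464 MPa
glacial till: 1914 kg/m³ × 9.81 m/s² × 310 m = 5.821×10^6 Pa = 5.821 MPa
chalk: 2106 kg/m³ × 9.81 m/s² × 989 m = 2.043×10^7 Pa = 20.43 MPa
Total = 9.464 + 5.821 + 20.43 = 35.717 MPa
Pore pressure P_p = 1031 kg/m³ × 9.81 m/s² × 1795 m = 1.815×10^7 Pa = 18.15 MPa
Effective stress σ' = σ_v − P_p = 35.72 − 18.15 = 17.562 MPa = 0.17562 kbar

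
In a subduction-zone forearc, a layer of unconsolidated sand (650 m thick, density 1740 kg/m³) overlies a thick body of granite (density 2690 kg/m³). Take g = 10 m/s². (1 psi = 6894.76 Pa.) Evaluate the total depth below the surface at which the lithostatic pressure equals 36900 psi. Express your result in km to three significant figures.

Pressure at base of upper layers: 1740×10×650 = 1.131×10^7 Pa = 1640 psi
Remaining pressure to be supplied by granite: 2.544×10^8 − 1.131×10^7 = 2.431×10^8 Pa
Additional depth in granite = 2.431×10^8 Pa / (2690 kg/m³ × 10 m/s²) = 9037.4 m
Total depth = 650 m + 9037.4 m = 9687.4 m
= 9.6874 km

9.69 km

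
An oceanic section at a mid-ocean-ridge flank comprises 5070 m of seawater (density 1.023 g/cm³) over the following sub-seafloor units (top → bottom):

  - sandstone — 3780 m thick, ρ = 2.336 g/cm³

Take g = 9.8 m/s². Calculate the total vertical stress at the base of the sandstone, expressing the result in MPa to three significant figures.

seawater: 1023 kg/m³ × 9.8 m/s² × 5070 m = 5.083×10^7 Pa = 50.83 MPa
sandstone: 2336 kg/m³ × 9.8 m/s² × 3780 m = 8.653×10^7 Pa = 86.53 MPa
Total = 50.83 + 86.53 = 137.36 MPa

137 MPa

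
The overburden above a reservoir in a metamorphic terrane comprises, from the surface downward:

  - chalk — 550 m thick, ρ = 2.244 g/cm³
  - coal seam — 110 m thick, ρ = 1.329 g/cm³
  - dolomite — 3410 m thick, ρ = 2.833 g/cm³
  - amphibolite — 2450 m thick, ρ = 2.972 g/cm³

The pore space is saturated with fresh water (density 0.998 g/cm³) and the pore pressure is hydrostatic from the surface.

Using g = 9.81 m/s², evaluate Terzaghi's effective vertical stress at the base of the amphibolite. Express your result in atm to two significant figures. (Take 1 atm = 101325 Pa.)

1100 atm

Overburden (lithostatic) stress σ_v:
chalk: 2244 kg/m³ × 9.81 m/s² × 550 m = 1.211×10^7 Pa = 12.11 MPa
coal seam: 1329 kg/m³ × 9.81 m/s² × 110 m = 1.434×10^6 Pa = 1.434 MPa
dolomite: 2833 kg/m³ × 9.81 m/s² × 3410 m = 9.477×10^7 Pa = 94.77 MPa
amphibolite: 2972 kg/m³ × 9.81 m/s² × 2450 m = 7.143×10^7 Pa = 71.43 MPa
Total = 12.11 + 1.434 + 94.77 + 71.43 = 179.74 MPa
Pore pressure P_p = 998 kg/m³ × 9.81 m/s² × 6520 m = 6.383×10^7 Pa = 63.83 MPa
Effective stress σ' = σ_v − P_p = 179.7 − 63.83 = 115.91 MPa = 1143.9 atm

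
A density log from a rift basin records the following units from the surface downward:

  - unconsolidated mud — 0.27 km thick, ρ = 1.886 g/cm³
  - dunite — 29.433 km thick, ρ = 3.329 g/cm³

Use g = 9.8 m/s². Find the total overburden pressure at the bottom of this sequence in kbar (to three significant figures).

9.65 kbar

unconsolidated mud: 1886 kg/m³ × 9.8 m/s² × 270 m = 4.990×10^6 Pa = 0.04990 kbar
dunite: 3329 kg/m³ × 9.8 m/s² × 29433 m = 9.602×10^8 Pa = 9.602 kbar
Total = 0.04990 + 9.602 = 9.6522 kbar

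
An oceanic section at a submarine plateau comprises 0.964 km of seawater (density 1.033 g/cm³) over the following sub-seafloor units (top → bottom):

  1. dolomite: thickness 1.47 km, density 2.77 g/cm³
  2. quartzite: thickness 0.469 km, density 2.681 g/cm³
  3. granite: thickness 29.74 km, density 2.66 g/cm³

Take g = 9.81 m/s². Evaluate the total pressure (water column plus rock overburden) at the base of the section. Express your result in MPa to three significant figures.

seawater: 1033 kg/m³ × 9.81 m/s² × 964 m = 9.769×10^6 Pa = 9.769 MPa
dolomite: 2770 kg/m³ × 9.81 m/s² × 1470 m = 3.995×10^7 Pa = 39.95 MPa
quartzite: 2681 kg/m³ × 9.81 m/s² × 469 m = 1.233×10^7 Pa = 12.33 MPa
granite: 2660 kg/m³ × 9.81 m/s² × 29740 m = 7.761×10^8 Pa = 776.1 MPa
Total = 9.769 + 39.95 + 12.33 + 776.1 = 838.10 MPa

838 MPa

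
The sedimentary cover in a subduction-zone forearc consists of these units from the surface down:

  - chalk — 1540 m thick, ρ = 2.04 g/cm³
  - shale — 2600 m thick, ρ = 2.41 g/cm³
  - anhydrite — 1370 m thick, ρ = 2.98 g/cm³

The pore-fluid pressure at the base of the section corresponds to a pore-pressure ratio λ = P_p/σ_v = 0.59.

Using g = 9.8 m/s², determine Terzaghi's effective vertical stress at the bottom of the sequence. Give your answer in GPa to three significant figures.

Overburden (lithostatic) stress σ_v:
chalk: 2040 kg/m³ × 9.8 m/s² × 1540 m = 3.079×10^7 Pa = 30.79 MPa
shale: 2410 kg/m³ × 9.8 m/s² × 2600 m = 6.141×10^7 Pa = 61.41 MPa
anhydrite: 2980 kg/m³ × 9.8 m/s² × 1370 m = 4.001×10^7 Pa = 40.01 MPa
Total = 30.79 + 61.41 + 40.01 = 132.20 MPa
Pore pressure P_p = λ·σ_v = 0.59 × 132.2 MPa = 78.00 MPa
Effective stress σ' = σ_v − P_p = 132.2 − 78.00 = 54.204 MPa = 0.054204 GPa

0.0542 GPa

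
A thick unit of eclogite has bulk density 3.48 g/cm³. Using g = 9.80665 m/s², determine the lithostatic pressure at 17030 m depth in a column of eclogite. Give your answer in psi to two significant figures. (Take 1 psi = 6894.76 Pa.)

eclogite: 3480 kg/m³ × 9.80665 m/s² × 17030 m = 5.812×10^8 Pa = 84294 psi

84000 psi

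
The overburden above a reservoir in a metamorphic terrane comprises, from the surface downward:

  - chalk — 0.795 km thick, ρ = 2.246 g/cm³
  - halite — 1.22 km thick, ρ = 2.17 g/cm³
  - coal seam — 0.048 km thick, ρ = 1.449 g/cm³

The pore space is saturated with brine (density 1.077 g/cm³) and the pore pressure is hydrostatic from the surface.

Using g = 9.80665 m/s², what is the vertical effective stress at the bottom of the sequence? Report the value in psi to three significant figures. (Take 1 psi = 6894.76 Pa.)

Overburden (lithostatic) stress σ_v:
chalk: 2246 kg/m³ × 9.80665 m/s² × 795 m = 1.751×10^7 Pa = 17.51 MPa
halite: 2170 kg/m³ × 9.80665 m/s² × 1220 m = 2.596×10^7 Pa = 25.96 MPa
coal seam: 1449 kg/m³ × 9.80665 m/s² × 48 m = 6.821×10^5 Pa = 0.6821 MPa
Total = 17.51 + 25.96 + 0.6821 = 44.155 MPa
Pore pressure P_p = 1077 kg/m³ × 9.80665 m/s² × 2063 m = 2.179×10^7 Pa = 21.79 MPa
Effective stress σ' = σ_v − P_p = 44.15 − 21.79 = 22.366 MPa = 3243.9 psi

3240 psi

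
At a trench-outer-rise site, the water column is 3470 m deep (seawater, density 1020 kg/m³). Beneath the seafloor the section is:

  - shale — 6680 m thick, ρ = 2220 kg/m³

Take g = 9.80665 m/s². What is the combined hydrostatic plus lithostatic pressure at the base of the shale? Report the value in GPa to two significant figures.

seawater: 1020 kg/m³ × 9.80665 m/s² × 3470 m = 3.471×10^7 Pa = 0.03471 GPa
shale: 2220 kg/m³ × 9.80665 m/s² × 6680 m = 1.454×10^8 Pa = 0.1454 GPa
Total = 0.03471 + 0.1454 = 0.18014 GPa

0.18 GPa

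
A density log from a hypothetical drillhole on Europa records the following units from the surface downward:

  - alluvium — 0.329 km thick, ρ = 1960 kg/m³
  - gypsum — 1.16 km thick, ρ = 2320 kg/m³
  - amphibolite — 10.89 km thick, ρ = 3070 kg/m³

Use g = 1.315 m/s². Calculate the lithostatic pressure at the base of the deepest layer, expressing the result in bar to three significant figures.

alluvium: 1960 kg/m³ × 1.315 m/s² × 329 m = 8.480×10^5 Pa = 8.480 bar
gypsum: 2320 kg/m³ × 1.315 m/s² × 1160 m = 3.539×10^6 Pa = 35.39 bar
amphibolite: 3070 kg/m³ × 1.315 m/s² × 10890 m = 4.396×10^7 Pa = 439.6 bar
Total = 8.480 + 35.39 + 439.6 = 483.50 bar

484 bar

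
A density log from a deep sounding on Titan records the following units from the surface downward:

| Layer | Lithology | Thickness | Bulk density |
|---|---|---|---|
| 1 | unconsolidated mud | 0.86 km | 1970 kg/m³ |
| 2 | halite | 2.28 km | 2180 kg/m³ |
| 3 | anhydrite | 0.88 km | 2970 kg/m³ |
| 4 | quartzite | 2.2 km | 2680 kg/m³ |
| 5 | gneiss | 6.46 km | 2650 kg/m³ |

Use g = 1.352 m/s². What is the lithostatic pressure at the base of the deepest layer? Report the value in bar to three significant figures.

437 bar

unconsolidated mud: 1970 kg/m³ × 1.352 m/s² × 860 m = 2.291×10^6 Pa = 22.91 bar
halite: 2180 kg/m³ × 1.352 m/s² × 2280 m = 6.720×10^6 Pa = 67.20 bar
anhydrite: 2970 kg/m³ × 1.352 m/s² × 880 m = 3.534×10^6 Pa = 35.34 bar
quartzite: 2680 kg/m³ × 1.352 m/s² × 2200 m = 7.971×10^6 Pa = 79.71 bar
gneiss: 2650 kg/m³ × 1.352 m/s² × 6460 m = 2.314×10^7 Pa = 231.4 bar
Total = 22.91 + 67.20 + 35.34 + 79.71 + 231.4 = 436.60 bar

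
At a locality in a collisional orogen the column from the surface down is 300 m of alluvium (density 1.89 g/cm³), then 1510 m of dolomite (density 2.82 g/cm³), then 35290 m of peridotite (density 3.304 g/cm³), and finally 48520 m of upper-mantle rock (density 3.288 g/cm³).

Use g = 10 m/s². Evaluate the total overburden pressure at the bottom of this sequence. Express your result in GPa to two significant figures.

2.8 GPa

alluvium: 1890 kg/m³ × 10 m/s² × 300 m = 5.670×10^6 Pa = 5.670×10^-3 GPa
dolomite: 2820 kg/m³ × 10 m/s² × 1510 m = 4.258×10^7 Pa = 0.04258 GPa
peridotite: 3304 kg/m³ × 10 m/s² × 35290 m = 1.166×10^9 Pa = 1.166 GPa
upper-mantle rock: 3288 kg/m³ × 10 m/s² × 48520 m = 1.595×10^9 Pa = 1.595 GPa
Total = 5.670×10^-3 + 0.04258 + 1.166 + 1.595 = 2.8096 GPa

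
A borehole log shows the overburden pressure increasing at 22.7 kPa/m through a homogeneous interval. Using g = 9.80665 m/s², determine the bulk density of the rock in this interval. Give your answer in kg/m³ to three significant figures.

ρ = (dP/dz)/g = 22.7 kPa/m / 9.80665 m/s² = 22700 Pa/m / 9.80665 m/s² = 2314.8 kg/m³

2310 kg/m³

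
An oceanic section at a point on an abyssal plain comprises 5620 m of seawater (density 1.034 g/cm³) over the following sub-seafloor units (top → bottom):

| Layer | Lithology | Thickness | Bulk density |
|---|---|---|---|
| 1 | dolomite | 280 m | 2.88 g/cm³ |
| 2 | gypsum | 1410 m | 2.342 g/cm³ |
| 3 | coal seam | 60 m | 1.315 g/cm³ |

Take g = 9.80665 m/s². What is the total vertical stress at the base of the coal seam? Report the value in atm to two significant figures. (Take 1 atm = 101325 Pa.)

970 atm

seawater: 1034 kg/m³ × 9.80665 m/s² × 5620 m = 5.699×10^7 Pa = 562.4 atm
dolomite: 2880 kg/m³ × 9.80665 m/s² × 280 m = 7.908×10^6 Pa = 78.05 atm
gypsum: 2342 kg/m³ × 9.80665 m/s² × 1410 m = 3.238×10^7 Pa = 319.6 atm
coal seam: 1315 kg/m³ × 9.80665 m/s² × 60 m = 7.737×10^5 Pa = 7.636 atm
Total = 562.4 + 78.05 + 319.6 + 7.636 = 967.71 atm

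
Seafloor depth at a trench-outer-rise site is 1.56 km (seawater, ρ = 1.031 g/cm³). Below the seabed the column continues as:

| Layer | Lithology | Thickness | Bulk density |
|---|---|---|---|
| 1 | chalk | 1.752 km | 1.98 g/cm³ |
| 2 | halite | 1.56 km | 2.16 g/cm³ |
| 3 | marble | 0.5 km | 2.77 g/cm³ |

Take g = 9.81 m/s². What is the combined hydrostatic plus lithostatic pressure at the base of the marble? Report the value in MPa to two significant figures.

seawater: 1031 kg/m³ × 9.81 m/s² × 1560 m = 1.578×10^7 Pa = 15.78 MPa
chalk: 1980 kg/m³ × 9.81 m/s² × 1752 m = 3.403×10^7 Pa = 34.03 MPa
halite: 2160 kg/m³ × 9.81 m/s² × 1560 m = 3.306×10^7 Pa = 33.06 MPa
marble: 2770 kg/m³ × 9.81 m/s² × 500 m = 1.359×10^7 Pa = 13.59 MPa
Total = 15.78 + 34.03 + 33.06 + 13.59 = 96.451 MPa

96 MPa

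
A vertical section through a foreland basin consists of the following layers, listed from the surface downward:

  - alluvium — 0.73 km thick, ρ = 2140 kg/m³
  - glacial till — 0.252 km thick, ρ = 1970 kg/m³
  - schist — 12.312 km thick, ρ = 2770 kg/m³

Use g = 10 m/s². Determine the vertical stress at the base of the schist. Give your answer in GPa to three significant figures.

alluvium: 2140 kg/m³ × 10 m/s² × 730 m = 1.562×10^7 Pa = 0.01562 GPa
glacial till: 1970 kg/m³ × 10 m/s² × 252 m = 4.964×10^6 Pa = 4.964×10^-3 GPa
schist: 2770 kg/m³ × 10 m/s² × 12312 m = 3.410×10^8 Pa = 0.3410 GPa
Total = 0.01562 + 4.964×10^-3 + 0.3410 = 0.36163 GPa

0.362 GPa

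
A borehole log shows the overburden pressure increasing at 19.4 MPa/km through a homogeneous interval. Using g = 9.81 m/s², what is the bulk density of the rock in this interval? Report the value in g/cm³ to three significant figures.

ρ = (dP/dz)/g = 19.4 MPa/km / 9.81 m/s² = 19400 Pa/m / 9.81 m/s² = 1977.6 kg/m³
= 1.978 g/cm³

1.98 g/cm³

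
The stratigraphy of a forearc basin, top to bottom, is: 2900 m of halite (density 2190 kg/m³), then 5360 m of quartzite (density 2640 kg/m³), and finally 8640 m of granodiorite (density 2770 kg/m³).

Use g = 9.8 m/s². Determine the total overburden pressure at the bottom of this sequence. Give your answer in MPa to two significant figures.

halite: 2190 kg/m³ × 9.8 m/s² × 2900 m = 6.224×10^7 Pa = 62.24 MPa
quartzite: 2640 kg/m³ × 9.8 m/s² × 5360 m = 1.387×10^8 Pa = 138.7 MPa
granodiorite: 2770 kg/m³ × 9.8 m/s² × 8640 m = 2.345×10^8 Pa = 234.5 MPa
Total = 62.24 + 138.7 + 234.5 = 435.46 MPa

440 MPa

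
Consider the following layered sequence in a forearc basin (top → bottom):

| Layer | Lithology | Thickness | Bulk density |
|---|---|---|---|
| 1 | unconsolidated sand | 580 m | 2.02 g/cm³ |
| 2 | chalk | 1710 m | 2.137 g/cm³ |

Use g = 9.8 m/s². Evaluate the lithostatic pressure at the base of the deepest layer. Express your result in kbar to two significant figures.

0.47 kbar

unconsolidated sand: 2020 kg/m³ × 9.8 m/s² × 580 m = 1.148×10^7 Pa = 0.1148 kbar
chalk: 2137 kg/m³ × 9.8 m/s² × 1710 m = 3.581×10^7 Pa = 0.3581 kbar
Total = 0.1148 + 0.3581 = 0.47294 kbar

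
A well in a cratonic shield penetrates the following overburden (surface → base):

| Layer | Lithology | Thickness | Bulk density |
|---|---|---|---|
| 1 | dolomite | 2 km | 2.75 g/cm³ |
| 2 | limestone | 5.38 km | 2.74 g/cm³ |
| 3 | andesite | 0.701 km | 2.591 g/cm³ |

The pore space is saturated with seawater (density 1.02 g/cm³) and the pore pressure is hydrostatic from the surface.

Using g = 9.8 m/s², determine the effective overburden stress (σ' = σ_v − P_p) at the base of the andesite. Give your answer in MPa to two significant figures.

140 MPa

Overburden (lithostatic) stress σ_v:
dolomite: 2750 kg/m³ × 9.8 m/s² × 2000 m = 5.390×10^7 Pa = 53.90 MPa
limestone: 2740 kg/m³ × 9.8 m/s² × 5380 m = 1.445×10^8 Pa = 144.5 MPa
andesite: 2591 kg/m³ × 9.8 m/s² × 701 m = 1.780×10^7 Pa = 17.80 MPa
Total = 53.90 + 144.5 + 17.80 = 216.16 MPa
Pore pressure P_p = 1020 kg/m³ × 9.8 m/s² × 8081 m = 8.078×10^7 Pa = 80.78 MPa
Effective stress σ' = σ_v − P_p = 216.2 − 80.78 = 135.39 MPa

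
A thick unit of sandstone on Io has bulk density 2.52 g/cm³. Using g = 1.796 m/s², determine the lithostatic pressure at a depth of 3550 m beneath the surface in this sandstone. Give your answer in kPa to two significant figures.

sandstone: 2520 kg/m³ × 1.796 m/s² × 3550 m = 1.607×10^7 Pa = 16067 kPa

16000 kPa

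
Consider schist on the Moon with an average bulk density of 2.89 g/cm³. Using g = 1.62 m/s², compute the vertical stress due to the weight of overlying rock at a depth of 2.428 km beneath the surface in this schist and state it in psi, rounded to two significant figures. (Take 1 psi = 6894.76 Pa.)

schist: 2890 kg/m³ × 1.62 m/s² × 2428 m = 1.137×10^7 Pa = 1649 psi

1600 psi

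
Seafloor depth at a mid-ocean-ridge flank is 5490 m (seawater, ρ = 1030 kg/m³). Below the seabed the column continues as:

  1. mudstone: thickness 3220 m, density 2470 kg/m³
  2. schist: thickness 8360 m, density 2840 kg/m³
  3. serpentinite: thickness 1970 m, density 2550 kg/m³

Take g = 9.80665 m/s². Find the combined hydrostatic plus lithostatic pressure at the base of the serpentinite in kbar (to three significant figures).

seawater: 1030 kg/m³ × 9.80665 m/s² × 5490 m = 5.545×10^7 Pa = 0.5545 kbar
mudstone: 2470 kg/m³ × 9.80665 m/s² × 3220 m = 7.800×10^7 Pa = 0.7800 kbar
schist: 2840 kg/m³ × 9.80665 m/s² × 8360 m = 2.328×10^8 Pa = 2.328 kbar
serpentinite: 2550 kg/m³ × 9.80665 m/s² × 1970 m = 4.926×10^7 Pa = 0.4926 kbar
Total = 0.5545 + 0.7800 + 2.328 + 0.4926 = 4.1555 kbar

4.16 kbar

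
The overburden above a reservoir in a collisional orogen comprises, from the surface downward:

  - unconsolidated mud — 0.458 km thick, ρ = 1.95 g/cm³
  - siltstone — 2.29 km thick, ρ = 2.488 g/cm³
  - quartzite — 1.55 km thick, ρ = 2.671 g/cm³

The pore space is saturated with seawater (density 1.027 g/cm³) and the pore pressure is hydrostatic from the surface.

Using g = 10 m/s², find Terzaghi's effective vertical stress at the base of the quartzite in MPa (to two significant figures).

Overburden (lithostatic) stress σ_v:
unconsolidated mud: 1950 kg/m³ × 10 m/s² × 458 m = 8.931×10^6 Pa = 8.931 MPa
siltstone: 2488 kg/m³ × 10 m/s² × 2290 m = 5.698×10^7 Pa = 56.98 MPa
quartzite: 2671 kg/m³ × 10 m/s² × 1550 m = 4.140×10^7 Pa = 41.40 MPa
Total = 8.931 + 56.98 + 41.40 = 107.31 MPa
Pore pressure P_p = 1027 kg/m³ × 10 m/s² × 4298 m = 4.414×10^7 Pa = 44.14 MPa
Effective stress σ' = σ_v − P_p = 107.3 − 44.14 = 63.166 MPa

63 MPa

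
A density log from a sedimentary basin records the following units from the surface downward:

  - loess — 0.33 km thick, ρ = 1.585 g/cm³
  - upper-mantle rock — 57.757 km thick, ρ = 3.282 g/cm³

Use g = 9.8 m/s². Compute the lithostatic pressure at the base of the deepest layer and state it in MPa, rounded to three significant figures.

1860 MPa

loess: 1585 kg/m³ × 9.8 m/s² × 330 m = 5.126×10^6 Pa = 5.126 MPa
upper-mantle rock: 3282 kg/m³ × 9.8 m/s² × 57757 m = 1.858×10^9 Pa = 1858 MPa
Total = 5.126 + 1858 = 1862.8 MPa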